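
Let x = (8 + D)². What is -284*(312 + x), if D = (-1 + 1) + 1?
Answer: -111612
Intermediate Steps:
D = 1 (D = 0 + 1 = 1)
x = 81 (x = (8 + 1)² = 9² = 81)
-284*(312 + x) = -284*(312 + 81) = -284*393 = -111612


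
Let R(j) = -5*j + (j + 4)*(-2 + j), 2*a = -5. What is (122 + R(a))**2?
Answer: 261121/16 ≈ 16320.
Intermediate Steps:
a = -5/2 (a = (1/2)*(-5) = -5/2 ≈ -2.5000)
R(j) = -5*j + (-2 + j)*(4 + j) (R(j) = -5*j + (4 + j)*(-2 + j) = -5*j + (-2 + j)*(4 + j))
(122 + R(a))**2 = (122 + (-8 + (-5/2)**2 - 3*(-5/2)))**2 = (122 + (-8 + 25/4 + 15/2))**2 = (122 + 23/4)**2 = (511/4)**2 = 261121/16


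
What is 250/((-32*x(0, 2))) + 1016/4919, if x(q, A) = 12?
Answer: -419803/944448 ≈ -0.44450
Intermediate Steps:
250/((-32*x(0, 2))) + 1016/4919 = 250/((-32*12)) + 1016/4919 = 250/(-384) + 1016*(1/4919) = 250*(-1/384) + 1016/4919 = -125/192 + 1016/4919 = -419803/944448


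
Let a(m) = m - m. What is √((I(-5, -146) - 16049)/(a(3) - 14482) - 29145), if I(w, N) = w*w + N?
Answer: 2*I*√382018614315/7241 ≈ 170.72*I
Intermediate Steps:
I(w, N) = N + w² (I(w, N) = w² + N = N + w²)
a(m) = 0
√((I(-5, -146) - 16049)/(a(3) - 14482) - 29145) = √(((-146 + (-5)²) - 16049)/(0 - 14482) - 29145) = √(((-146 + 25) - 16049)/(-14482) - 29145) = √((-121 - 16049)*(-1/14482) - 29145) = √(-16170*(-1/14482) - 29145) = √(8085/7241 - 29145) = √(-211030860/7241) = 2*I*√382018614315/7241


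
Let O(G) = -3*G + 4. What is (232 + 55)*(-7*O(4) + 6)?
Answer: 17794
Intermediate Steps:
O(G) = 4 - 3*G
(232 + 55)*(-7*O(4) + 6) = (232 + 55)*(-7*(4 - 3*4) + 6) = 287*(-7*(4 - 12) + 6) = 287*(-7*(-8) + 6) = 287*(56 + 6) = 287*62 = 17794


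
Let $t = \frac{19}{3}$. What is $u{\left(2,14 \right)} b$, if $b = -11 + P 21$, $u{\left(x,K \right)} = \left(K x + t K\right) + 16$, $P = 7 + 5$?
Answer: $\frac{95918}{3} \approx 31973.0$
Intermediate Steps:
$t = \frac{19}{3}$ ($t = 19 \cdot \frac{1}{3} = \frac{19}{3} \approx 6.3333$)
$P = 12$
$u{\left(x,K \right)} = 16 + \frac{19 K}{3} + K x$ ($u{\left(x,K \right)} = \left(K x + \frac{19 K}{3}\right) + 16 = \left(\frac{19 K}{3} + K x\right) + 16 = 16 + \frac{19 K}{3} + K x$)
$b = 241$ ($b = -11 + 12 \cdot 21 = -11 + 252 = 241$)
$u{\left(2,14 \right)} b = \left(16 + \frac{19}{3} \cdot 14 + 14 \cdot 2\right) 241 = \left(16 + \frac{266}{3} + 28\right) 241 = \frac{398}{3} \cdot 241 = \frac{95918}{3}$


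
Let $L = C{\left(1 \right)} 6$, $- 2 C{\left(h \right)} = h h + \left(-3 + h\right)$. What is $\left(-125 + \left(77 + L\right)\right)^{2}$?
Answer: $2025$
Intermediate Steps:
$C{\left(h \right)} = \frac{3}{2} - \frac{h}{2} - \frac{h^{2}}{2}$ ($C{\left(h \right)} = - \frac{h h + \left(-3 + h\right)}{2} = - \frac{h^{2} + \left(-3 + h\right)}{2} = - \frac{-3 + h + h^{2}}{2} = \frac{3}{2} - \frac{h}{2} - \frac{h^{2}}{2}$)
$L = 3$ ($L = \left(\frac{3}{2} - \frac{1}{2} - \frac{1^{2}}{2}\right) 6 = \left(\frac{3}{2} - \frac{1}{2} - \frac{1}{2}\right) 6 = \frac{1}{2} \cdot 6 = 3$)
$\left(-125 + \left(77 + L\right)\right)^{2} = \left(-125 + \left(77 + 3\right)\right)^{2} = \left(-125 + 80\right)^{2} = \left(-45\right)^{2} = 2025$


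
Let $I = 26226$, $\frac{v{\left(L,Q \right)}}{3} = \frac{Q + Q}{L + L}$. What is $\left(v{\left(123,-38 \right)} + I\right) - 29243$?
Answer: $- \frac{123735}{41} \approx -3017.9$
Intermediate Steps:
$v{\left(L,Q \right)} = \frac{3 Q}{L}$ ($v{\left(L,Q \right)} = 3 \frac{Q + Q}{L + L} = 3 \frac{2 Q}{2 L} = 3 \cdot 2 Q \frac{1}{2 L} = 3 \frac{Q}{L} = \frac{3 Q}{L}$)
$\left(v{\left(123,-38 \right)} + I\right) - 29243 = \left(3 \left(-38\right) \frac{1}{123} + 26226\right) - 29243 = \left(- \frac{38}{41} + 26226\right) - 29243 = \frac{1075228}{41} - 29243 = - \frac{123735}{41}$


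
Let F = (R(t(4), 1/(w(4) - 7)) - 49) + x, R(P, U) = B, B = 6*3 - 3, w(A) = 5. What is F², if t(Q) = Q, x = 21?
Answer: 169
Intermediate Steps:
B = 15 (B = 18 - 3 = 15)
R(P, U) = 15
F = -13 (F = (15 - 49) + 21 = -34 + 21 = -13)
F² = (-13)² = 169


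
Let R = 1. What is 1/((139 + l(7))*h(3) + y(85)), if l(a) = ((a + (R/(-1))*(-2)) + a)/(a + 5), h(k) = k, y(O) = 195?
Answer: 1/616 ≈ 0.0016234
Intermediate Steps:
l(a) = (2 + 2*a)/(5 + a) (l(a) = ((a + (1/(-1))*(-2)) + a)/(a + 5) = ((a + (1*(-1))*(-2)) + a)/(5 + a) = ((a - 1*(-2)) + a)/(5 + a) = ((a + 2) + a)/(5 + a) = ((2 + a) + a)/(5 + a) = (2 + 2*a)/(5 + a))
1/((139 + l(7))*h(3) + y(85)) = 1/((139 + 2*(1 + 7)/(5 + 7))*3 + 195) = 1/((139 + 2*8/12)*3 + 195) = 1/((139 + 2*(1/12)*8)*3 + 195) = 1/((139 + 4/3)*3 + 195) = 1/((421/3)*3 + 195) = 1/(421 + 195) = 1/616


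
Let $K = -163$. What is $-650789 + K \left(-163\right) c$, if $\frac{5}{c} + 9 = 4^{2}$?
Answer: $- \frac{4422678}{7} \approx -6.3181 \cdot 10^{5}$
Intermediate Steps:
$c = \frac{5}{7}$ ($c = \frac{5}{-9 + 4^{2}} = \frac{5}{-9 + 16} = \frac{5}{7} \approx 0.71429$)
$-650789 + K \left(-163\right) c = -650789 + \left(-163\right) \left(-163\right) \frac{5}{7} = -650789 + 26569 \cdot \frac{5}{7} = -650789 + \frac{132845}{7} = - \frac{4422678}{7}$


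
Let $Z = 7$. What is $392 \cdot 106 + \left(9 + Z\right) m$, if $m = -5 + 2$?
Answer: $41504$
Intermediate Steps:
$m = -3$
$392 \cdot 106 + \left(9 + Z\right) m = 392 \cdot 106 + \left(9 + 7\right) \left(-3\right) = 41552 + 16 \left(-3\right) = 41552 - 48 = 41504$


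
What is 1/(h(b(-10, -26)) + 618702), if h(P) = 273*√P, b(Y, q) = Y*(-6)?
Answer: 14731/9113992692 - 13*√15/9113992692 ≈ 1.6108e-6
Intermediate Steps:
b(Y, q) = -6*Y
1/(h(b(-10, -26)) + 618702) = 1/(273*√(-6*(-10)) + 618702) = 1/(273*√60 + 618702) = 1/(273*(2*√15) + 618702) = 1/(546*√15 + 618702) = 1/(618702 + 546*√15)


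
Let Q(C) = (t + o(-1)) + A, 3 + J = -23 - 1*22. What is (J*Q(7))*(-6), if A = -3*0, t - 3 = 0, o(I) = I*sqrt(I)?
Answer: 864 - 288*I ≈ 864.0 - 288.0*I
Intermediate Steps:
o(I) = I**(3/2)
t = 3 (t = 3 + 0 = 3)
A = 0
J = -48 (J = -3 + (-23 - 1*22) = -3 + (-23 - 22) = -3 - 45 = -48)
Q(C) = 3 - I (Q(C) = (3 + (-1)**(3/2)) + 0 = (3 - I) + 0 = 3 - I)
(J*Q(7))*(-6) = -48*(3 - I)*(-6) = (-144 + 48*I)*(-6) = 864 - 288*I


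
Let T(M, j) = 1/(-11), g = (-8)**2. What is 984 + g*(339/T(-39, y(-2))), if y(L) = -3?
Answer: -237672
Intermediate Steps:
g = 64
T(M, j) = -1/11
984 + g*(339/T(-39, y(-2))) = 984 + 64*(339/(-1/11)) = 984 + 64*(339*(-11)) = 984 + 64*(-3729) = 984 - 238656 = -237672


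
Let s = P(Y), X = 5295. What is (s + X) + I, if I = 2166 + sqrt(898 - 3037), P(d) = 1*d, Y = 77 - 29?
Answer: 7509 + I*sqrt(2139) ≈ 7509.0 + 46.249*I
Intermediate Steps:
Y = 48
P(d) = d
s = 48
I = 2166 + I*sqrt(2139) (I = 2166 + sqrt(-2139) = 2166 + I*sqrt(2139) ≈ 2166.0 + 46.249*I)
(s + X) + I = (48 + 5295) + (2166 + I*sqrt(2139)) = 5343 + (2166 + I*sqrt(2139)) = 7509 + I*sqrt(2139)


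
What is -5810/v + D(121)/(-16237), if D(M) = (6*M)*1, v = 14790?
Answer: -10507451/24014523 ≈ -0.43755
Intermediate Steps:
D(M) = 6*M
-5810/v + D(121)/(-16237) = -5810/14790 + (6*121)/(-16237) = -5810*1/14790 + 726*(-1/16237) = -581/1479 - 726/16237 = -10507451/24014523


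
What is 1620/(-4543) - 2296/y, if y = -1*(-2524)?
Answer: -3629902/2866633 ≈ -1.2663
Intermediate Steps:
y = 2524
1620/(-4543) - 2296/y = 1620/(-4543) - 2296/2524 = 1620*(-1/4543) - 2296*1/2524 = -1620/4543 - 574/631 = -3629902/2866633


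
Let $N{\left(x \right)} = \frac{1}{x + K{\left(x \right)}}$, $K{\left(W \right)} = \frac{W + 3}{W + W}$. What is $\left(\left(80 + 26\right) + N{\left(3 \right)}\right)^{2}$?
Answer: $\frac{180625}{16} \approx 11289.0$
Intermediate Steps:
$K{\left(W \right)} = \frac{3 + W}{2 W}$
$N{\left(x \right)} = \frac{1}{x + \frac{3 + x}{2 x}}$
$\left(\left(80 + 26\right) + N{\left(3 \right)}\right)^{2} = \left(\left(80 + 26\right) + 2 \cdot 3 \frac{1}{3 + 3 + 2 \cdot 3^{2}}\right)^{2} = \left(106 + 2 \cdot 3 \frac{1}{3 + 3 + 2 \cdot 9}\right)^{2} = \left(106 + 2 \cdot 3 \frac{1}{3 + 3 + 18}\right)^{2} = \left(106 + 2 \cdot 3 \cdot \frac{1}{24}\right)^{2} = \left(106 + \frac{1}{4}\right)^{2} = \left(\frac{425}{4}\right)^{2} = \frac{180625}{16}$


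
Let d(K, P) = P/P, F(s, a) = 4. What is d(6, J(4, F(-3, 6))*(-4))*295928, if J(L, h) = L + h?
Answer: 295928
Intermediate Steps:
d(K, P) = 1
d(6, J(4, F(-3, 6))*(-4))*295928 = 1*295928 = 295928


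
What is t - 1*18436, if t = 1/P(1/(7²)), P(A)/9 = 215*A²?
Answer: -35671259/1935 ≈ -18435.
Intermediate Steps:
P(A) = 1935*A² (P(A) = 9*(215*A²) = 1935*A²)
t = 2401/1935 (t = 1/(1935*(1/(7²))²) = 1/(1935*(1/49)²) = 1/(1935*(1/2401)) = 1/(1935/2401) = 2401/1935 ≈ 1.2408)
t - 1*18436 = 2401/1935 - 1*18436 = 2401/1935 - 18436 = -35671259/1935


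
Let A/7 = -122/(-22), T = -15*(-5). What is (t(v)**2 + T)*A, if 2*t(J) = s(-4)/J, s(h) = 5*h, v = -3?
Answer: 330925/99 ≈ 3342.7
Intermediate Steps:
T = 75
t(J) = -10/J (t(J) = ((5*(-4))/J)/2 = (-20/J)/2 = -10/J)
A = 427/11 (A = 7*(-122/(-22)) = 7*(-122*(-1/22)) = 7*(61/11) = 427/11 ≈ 38.818)
(t(v)**2 + T)*A = ((-10/(-3))**2 + 75)*(427/11) = ((-10*(-1/3))**2 + 75)*(427/11) = ((10/3)**2 + 75)*(427/11) = (100/9 + 75)*(427/11) = (775/9)*(427/11) = 330925/99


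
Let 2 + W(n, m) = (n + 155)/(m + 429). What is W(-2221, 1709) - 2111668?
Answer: -2257376263/1069 ≈ -2.1117e+6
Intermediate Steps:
W(n, m) = -2 + (155 + n)/(429 + m) (W(n, m) = -2 + (n + 155)/(m + 429) = -2 + (155 + n)/(429 + m))
W(-2221, 1709) - 2111668 = (-703 - 2221 - 2*1709)/(429 + 1709) - 2111668 = (-703 - 2221 - 3418)/2138 - 2111668 = (1/2138)*(-6342) - 2111668 = -3171/1069 - 2111668 = -2257376263/1069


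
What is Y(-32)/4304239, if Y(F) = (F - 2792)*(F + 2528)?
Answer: -7048704/4304239 ≈ -1.6376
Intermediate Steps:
Y(F) = (-2792 + F)*(2528 + F)
Y(-32)/4304239 = (-7058176 + (-32)² - 264*(-32))/4304239 = (-7058176 + 1024 + 8448)*(1/4304239) = -7048704*1/4304239 = -7048704/4304239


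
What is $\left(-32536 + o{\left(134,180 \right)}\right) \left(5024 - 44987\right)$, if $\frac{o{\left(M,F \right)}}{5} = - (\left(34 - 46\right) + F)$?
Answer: $1333805088$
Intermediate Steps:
$o{\left(M,F \right)} = 60 - 5 F$ ($o{\left(M,F \right)} = 5 \left(- (\left(34 - 46\right) + F)\right) = 5 \left(- (-12 + F)\right) = 5 \left(12 - F\right) = 60 - 5 F$)
$\left(-32536 + o{\left(134,180 \right)}\right) \left(5024 - 44987\right) = \left(-32536 + \left(60 - 900\right)\right) \left(5024 - 44987\right) = \left(-32536 + \left(60 - 900\right)\right) \left(-39963\right) = \left(-32536 - 840\right) \left(-39963\right) = \left(-33376\right) \left(-39963\right) = 1333805088$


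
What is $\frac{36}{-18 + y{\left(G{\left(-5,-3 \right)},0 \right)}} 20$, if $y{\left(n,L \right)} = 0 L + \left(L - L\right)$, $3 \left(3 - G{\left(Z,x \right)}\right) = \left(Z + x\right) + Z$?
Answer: $-40$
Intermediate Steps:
$G{\left(Z,x \right)} = 3 - \frac{2 Z}{3} - \frac{x}{3}$ ($G{\left(Z,x \right)} = 3 - \frac{\left(Z + x\right) + Z}{3} = 3 - \frac{x + 2 Z}{3} = 3 - \left(\frac{x}{3} + \frac{2 Z}{3}\right) = 3 - \frac{2 Z}{3} - \frac{x}{3}$)
$y{\left(n,L \right)} = 0$ ($y{\left(n,L \right)} = 0 + 0 = 0$)
$\frac{36}{-18 + y{\left(G{\left(-5,-3 \right)},0 \right)}} 20 = \frac{36}{-18 + 0} \cdot 20 = \frac{36}{-18} \cdot 20 = 36 \left(- \frac{1}{18}\right) 20 = \left(-2\right) 20 = -40$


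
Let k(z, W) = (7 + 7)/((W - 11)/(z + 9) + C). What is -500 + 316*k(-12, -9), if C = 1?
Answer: 1772/23 ≈ 77.043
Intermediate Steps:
k(z, W) = 14/(1 + (-11 + W)/(9 + z)) (k(z, W) = (7 + 7)/((W - 11)/(z + 9) + 1) = 14/((-11 + W)/(9 + z) + 1) = 14/(1 + (-11 + W)/(9 + z)))
-500 + 316*k(-12, -9) = -500 + 316*(14*(9 - 12)/(-2 - 9 - 12)) = -500 + 316*(14*(-3)/(-23)) = -500 + 316*(14*(-1/23)*(-3)) = -500 + 316*(42/23) = -500 + 13272/23 = 1772/23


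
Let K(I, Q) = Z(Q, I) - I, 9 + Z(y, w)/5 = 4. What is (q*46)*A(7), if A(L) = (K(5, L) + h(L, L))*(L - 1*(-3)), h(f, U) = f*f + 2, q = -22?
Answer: -212520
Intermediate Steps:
Z(y, w) = -25 (Z(y, w) = -45 + 5*4 = -45 + 20 = -25)
K(I, Q) = -25 - I
h(f, U) = 2 + f² (h(f, U) = f² + 2 = 2 + f²)
A(L) = (-28 + L²)*(3 + L) (A(L) = ((-25 - 1*5) + (2 + L²))*(L - 1*(-3)) = ((-25 - 5) + (2 + L²))*(L + 3) = (-30 + (2 + L²))*(3 + L) = (-28 + L²)*(3 + L))
(q*46)*A(7) = (-22*46)*(-84 + 7³ - 28*7 + 3*7²) = -1012*(-84 + 343 - 196 + 3*49) = -1012*(-84 + 343 - 196 + 147) = -1012*210 = -212520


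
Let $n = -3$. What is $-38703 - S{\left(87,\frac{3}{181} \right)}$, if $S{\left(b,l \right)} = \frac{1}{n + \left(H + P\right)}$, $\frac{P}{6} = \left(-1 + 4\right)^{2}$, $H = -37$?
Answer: $- \frac{541843}{14} \approx -38703.0$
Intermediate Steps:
$P = 54$ ($P = 6 \left(-1 + 4\right)^{2} = 6 \cdot 3^{2} = 6 \cdot 9 = 54$)
$S{\left(b,l \right)} = \frac{1}{14}$ ($S{\left(b,l \right)} = \frac{1}{-3 + \left(-37 + 54\right)} = \frac{1}{-3 + 17} = \frac{1}{14}$)
$-38703 - S{\left(87,\frac{3}{181} \right)} = -38703 - \frac{1}{14} = - \frac{541843}{14}$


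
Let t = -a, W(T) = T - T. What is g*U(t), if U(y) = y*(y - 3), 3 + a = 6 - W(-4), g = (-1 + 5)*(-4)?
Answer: -288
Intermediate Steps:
W(T) = 0
g = -16 (g = 4*(-4) = -16)
a = 3 (a = -3 + (6 - 1*0) = -3 + (6 + 0) = -3 + 6 = 3)
t = -3 (t = -1*3 = -3)
U(y) = y*(-3 + y)
g*U(t) = -(-48)*(-3 - 3) = -(-48)*(-6) = -16*18 = -288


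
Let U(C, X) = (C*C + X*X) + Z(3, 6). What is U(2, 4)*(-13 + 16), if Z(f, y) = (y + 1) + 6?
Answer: 99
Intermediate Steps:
Z(f, y) = 7 + y (Z(f, y) = (1 + y) + 6 = 7 + y)
U(C, X) = 13 + C² + X² (U(C, X) = (C*C + X*X) + (7 + 6) = (C² + X²) + 13 = 13 + C² + X²)
U(2, 4)*(-13 + 16) = (13 + 2² + 4²)*(-13 + 16) = (13 + 4 + 16)*3 = 33*3 = 99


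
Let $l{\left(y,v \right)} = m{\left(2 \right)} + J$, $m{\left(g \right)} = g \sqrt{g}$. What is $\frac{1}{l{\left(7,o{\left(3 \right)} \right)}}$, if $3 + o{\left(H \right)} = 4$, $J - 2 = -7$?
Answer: $- \frac{5}{17} - \frac{2 \sqrt{2}}{17} \approx -0.4605$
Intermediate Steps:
$m{\left(g \right)} = g^{\frac{3}{2}}$
$J = -5$ ($J = 2 - 7 = -5$)
$o{\left(H \right)} = 1$ ($o{\left(H \right)} = -3 + 4 = 1$)
$l{\left(y,v \right)} = -5 + 2 \sqrt{2}$ ($l{\left(y,v \right)} = 2^{\frac{3}{2}} - 5 = 2 \sqrt{2} - 5 = -5 + 2 \sqrt{2}$)
$\frac{1}{l{\left(7,o{\left(3 \right)} \right)}} = \frac{1}{-5 + 2 \sqrt{2}}$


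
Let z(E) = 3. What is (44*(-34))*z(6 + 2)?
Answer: -4488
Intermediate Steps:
(44*(-34))*z(6 + 2) = (44*(-34))*3 = -1496*3 = -4488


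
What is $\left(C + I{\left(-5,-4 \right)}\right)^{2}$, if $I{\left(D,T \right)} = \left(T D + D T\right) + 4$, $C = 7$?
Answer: $2601$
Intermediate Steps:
$I{\left(D,T \right)} = 4 + 2 D T$ ($I{\left(D,T \right)} = \left(D T + D T\right) + 4 = 2 D T + 4 = 4 + 2 D T$)
$\left(C + I{\left(-5,-4 \right)}\right)^{2} = \left(7 + \left(4 + 2 \left(-5\right) \left(-4\right)\right)\right)^{2} = \left(7 + \left(4 + 40\right)\right)^{2} = \left(7 + 44\right)^{2} = 51^{2} = 2601$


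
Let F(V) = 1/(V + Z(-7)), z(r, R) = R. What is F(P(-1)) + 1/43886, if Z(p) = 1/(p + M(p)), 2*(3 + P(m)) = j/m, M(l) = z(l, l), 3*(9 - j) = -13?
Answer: -1842803/17949374 ≈ -0.10267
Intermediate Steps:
j = 40/3 (j = 9 - ⅓*(-13) = 9 + 13/3 = 40/3 ≈ 13.333)
M(l) = l
P(m) = -3 + 20/(3*m) (P(m) = -3 + (40/(3*m))/2 = -3 + 20/(3*m))
Z(p) = 1/(2*p) (Z(p) = 1/(p + p) = 1/(2*p))
F(V) = 1/(-1/14 + V) (F(V) = 1/(V + (½)/(-7)) = 1/(V + (½)*(-⅐)) = 1/(V - 1/14) = 1/(-1/14 + V))
F(P(-1)) + 1/43886 = 14/(-1 + 14*(-3 + (20/3)/(-1))) + 1/43886 = 14/(-1 + 14*(-3 + (20/3)*(-1))) + 1/43886 = 14/(-1 + 14*(-3 - 20/3)) + 1/43886 = 14/(-1 + 14*(-29/3)) + 1/43886 = 14/(-1 - 406/3) + 1/43886 = 14/(-409/3) + 1/43886 = 14*(-3/409) + 1/43886 = -42/409 + 1/43886 = -1842803/17949374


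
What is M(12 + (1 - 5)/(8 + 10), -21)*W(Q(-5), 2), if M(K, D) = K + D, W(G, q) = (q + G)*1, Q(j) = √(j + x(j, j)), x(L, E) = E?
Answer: -166/9 - 83*I*√10/9 ≈ -18.444 - 29.163*I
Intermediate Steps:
Q(j) = √2*√j (Q(j) = √(j + j) = √(2*j) = √2*√j)
W(G, q) = G + q (W(G, q) = (G + q)*1 = G + q)
M(K, D) = D + K
M(12 + (1 - 5)/(8 + 10), -21)*W(Q(-5), 2) = (-21 + (12 + (1 - 5)/(8 + 10)))*(√2*√(-5) + 2) = (-21 + (12 - 4/18))*(√2*(I*√5) + 2) = (-21 + (12 - 4*1/18))*(I*√10 + 2) = (-21 + (12 - 2/9))*(2 + I*√10) = (-21 + 106/9)*(2 + I*√10) = -83*(2 + I*√10)/9 = -166/9 - 83*I*√10/9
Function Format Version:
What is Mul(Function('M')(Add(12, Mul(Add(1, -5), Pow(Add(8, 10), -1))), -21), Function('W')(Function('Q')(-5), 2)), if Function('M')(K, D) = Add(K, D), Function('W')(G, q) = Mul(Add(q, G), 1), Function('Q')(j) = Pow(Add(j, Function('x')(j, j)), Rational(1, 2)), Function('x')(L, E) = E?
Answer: Add(Rational(-166, 9), Mul(Rational(-83, 9), I, Pow(10, Rational(1, 2)))) ≈ Add(-18.444, Mul(-29.163, I))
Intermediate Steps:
Function('Q')(j) = Mul(Pow(2, Rational(1, 2)), Pow(j, Rational(1, 2))) (Function('Q')(j) = Pow(Add(j, j), Rational(1, 2)) = Pow(Mul(2, j), Rational(1, 2)) = Mul(Pow(2, Rational(1, 2)), Pow(j, Rational(1, 2))))
Function('W')(G, q) = Add(G, q) (Function('W')(G, q) = Mul(Add(G, q), 1) = Add(G, q))
Function('M')(K, D) = Add(D, K)
Mul(Function('M')(Add(12, Mul(Add(1, -5), Pow(Add(8, 10), -1))), -21), Function('W')(Function('Q')(-5), 2)) = Mul(Add(-21, Add(12, Mul(Add(1, -5), Pow(Add(8, 10), -1)))), Add(Mul(Pow(2, Rational(1, 2)), Pow(-5, Rational(1, 2))), 2)) = Mul(Add(-21, Add(12, Mul(-4, Pow(18, -1)))), Add(Mul(Pow(2, Rational(1, 2)), Mul(I, Pow(5, Rational(1, 2)))), 2)) = Mul(Add(-21, Add(12, Mul(-4, Rational(1, 18)))), Add(Mul(I, Pow(10, Rational(1, 2))), 2)) = Mul(Add(-21, Add(12, Rational(-2, 9))), Add(2, Mul(I, Pow(10, Rational(1, 2))))) = Mul(Add(-21, Rational(106, 9)), Add(2, Mul(I, Pow(10, Rational(1, 2))))) = Mul(Rational(-83, 9), Add(2, Mul(I, Pow(10, Rational(1, 2))))) = Add(Rational(-166, 9), Mul(Rational(-83, 9), I, Pow(10, Rational(1, 2))))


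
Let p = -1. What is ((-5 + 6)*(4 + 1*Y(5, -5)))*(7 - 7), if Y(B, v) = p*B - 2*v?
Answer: 0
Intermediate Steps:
Y(B, v) = -B - 2*v
((-5 + 6)*(4 + 1*Y(5, -5)))*(7 - 7) = ((-5 + 6)*(4 + 1*(-1*5 - 2*(-5))))*(7 - 7) = (1*(4 + 1*(-5 + 10)))*0 = (1*(4 + 1*5))*0 = (1*(4 + 5))*0 = (1*9)*0 = 9*0 = 0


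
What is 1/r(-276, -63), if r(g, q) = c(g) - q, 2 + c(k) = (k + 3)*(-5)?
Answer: 1/1426 ≈ 0.00070126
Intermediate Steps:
c(k) = -17 - 5*k (c(k) = -2 + (k + 3)*(-5) = -2 + (3 + k)*(-5) = -2 + (-15 - 5*k) = -17 - 5*k)
r(g, q) = -17 - q - 5*g (r(g, q) = (-17 - 5*g) - q = -17 - q - 5*g)
1/r(-276, -63) = 1/(-17 - 1*(-63) - 5*(-276)) = 1/(-17 + 63 + 1380) = 1/1426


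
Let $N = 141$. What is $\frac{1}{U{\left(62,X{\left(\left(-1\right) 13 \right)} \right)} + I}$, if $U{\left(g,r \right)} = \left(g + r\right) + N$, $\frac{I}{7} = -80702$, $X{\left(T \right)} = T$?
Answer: $- \frac{1}{564724} \approx -1.7708 \cdot 10^{-6}$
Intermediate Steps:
$I = -564914$ ($I = 7 \left(-80702\right) = -564914$)
$U{\left(g,r \right)} = 141 + g + r$ ($U{\left(g,r \right)} = \left(g + r\right) + 141 = 141 + g + r$)
$\frac{1}{U{\left(62,X{\left(\left(-1\right) 13 \right)} \right)} + I} = \frac{1}{\left(141 + 62 - 13\right) - 564914} = \frac{1}{190 - 564914} = \frac{1}{-564724} = - \frac{1}{564724}$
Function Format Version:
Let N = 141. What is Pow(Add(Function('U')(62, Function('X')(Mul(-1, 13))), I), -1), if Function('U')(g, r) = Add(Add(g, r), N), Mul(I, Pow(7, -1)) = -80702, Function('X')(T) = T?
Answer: Rational(-1, 564724) ≈ -1.7708e-6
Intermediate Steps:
I = -564914 (I = Mul(7, -80702) = -564914)
Function('U')(g, r) = Add(141, g, r) (Function('U')(g, r) = Add(Add(g, r), 141) = Add(141, g, r))
Pow(Add(Function('U')(62, Function('X')(Mul(-1, 13))), I), -1) = Pow(Add(Add(141, 62, Mul(-1, 13)), -564914), -1) = Pow(Add(Add(141, 62, -13), -564914), -1) = Pow(Add(190, -564914), -1) = Pow(-564724, -1) = Rational(-1, 564724)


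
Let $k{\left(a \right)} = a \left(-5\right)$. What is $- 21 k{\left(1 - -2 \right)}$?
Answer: $315$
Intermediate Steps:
$k{\left(a \right)} = - 5 a$
$- 21 k{\left(1 - -2 \right)} = - 21 \left(- 5 \left(1 - -2\right)\right) = - 21 \left(- 5 \left(1 + 2\right)\right) = - 21 \left(\left(-5\right) 3\right) = \left(-21\right) \left(-15\right) = 315$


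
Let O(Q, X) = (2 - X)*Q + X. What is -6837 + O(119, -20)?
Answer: -4239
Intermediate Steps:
O(Q, X) = X + Q*(2 - X) (O(Q, X) = Q*(2 - X) + X = X + Q*(2 - X))
-6837 + O(119, -20) = -6837 + (-20 + 2*119 - 1*119*(-20)) = -6837 + (-20 + 238 + 2380) = -6837 + 2598 = -4239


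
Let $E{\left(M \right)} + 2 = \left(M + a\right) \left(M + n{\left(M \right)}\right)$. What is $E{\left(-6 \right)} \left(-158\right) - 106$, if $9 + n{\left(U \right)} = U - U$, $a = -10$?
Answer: $-37710$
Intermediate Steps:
$n{\left(U \right)} = -9$ ($n{\left(U \right)} = -9 + \left(U - U\right) = -9 + 0 = -9$)
$E{\left(M \right)} = -2 + \left(-10 + M\right) \left(-9 + M\right)$ ($E{\left(M \right)} = -2 + \left(M - 10\right) \left(M - 9\right) = -2 + \left(-10 + M\right) \left(-9 + M\right)$)
$E{\left(-6 \right)} \left(-158\right) - 106 = \left(88 + \left(-6\right)^{2} - -114\right) \left(-158\right) - 106 = \left(88 + 36 + 114\right) \left(-158\right) - 106 = 238 \left(-158\right) - 106 = -37604 - 106 = -37710$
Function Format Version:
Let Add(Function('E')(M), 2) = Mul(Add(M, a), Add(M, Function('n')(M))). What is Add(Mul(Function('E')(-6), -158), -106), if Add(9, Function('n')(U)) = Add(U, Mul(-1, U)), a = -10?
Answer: -37710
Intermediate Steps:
Function('n')(U) = -9 (Function('n')(U) = Add(-9, Add(U, Mul(-1, U))) = Add(-9, 0) = -9)
Function('E')(M) = Add(-2, Mul(Add(-10, M), Add(-9, M))) (Function('E')(M) = Add(-2, Mul(Add(M, -10), Add(M, -9))) = Add(-2, Mul(Add(-10, M), Add(-9, M))))
Add(Mul(Function('E')(-6), -158), -106) = Add(Mul(Add(88, Pow(-6, 2), Mul(-19, -6)), -158), -106) = Add(Mul(Add(88, 36, 114), -158), -106) = Add(Mul(238, -158), -106) = Add(-37604, -106) = -37710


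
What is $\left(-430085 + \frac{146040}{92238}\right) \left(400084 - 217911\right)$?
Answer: $- \frac{1204468189749145}{15373} \approx -7.835 \cdot 10^{10}$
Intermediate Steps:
$\left(-430085 + \frac{146040}{92238}\right) \left(400084 - 217911\right) = \left(-430085 + 146040 \cdot \frac{1}{92238}\right) 182173 = \left(-430085 + \frac{24340}{15373}\right) 182173 = \left(- \frac{6611672365}{15373}\right) 182173 = - \frac{1204468189749145}{15373}$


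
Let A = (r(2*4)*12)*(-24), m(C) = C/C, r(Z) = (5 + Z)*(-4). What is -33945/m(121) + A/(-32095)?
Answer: -1089479751/32095 ≈ -33945.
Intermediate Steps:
r(Z) = -20 - 4*Z
m(C) = 1
A = 14976 (A = ((-20 - 8*4)*12)*(-24) = ((-20 - 4*8)*12)*(-24) = ((-20 - 32)*12)*(-24) = -52*12*(-24) = -624*(-24) = 14976)
-33945/m(121) + A/(-32095) = -33945/1 + 14976/(-32095) = -33945*1 + 14976*(-1/32095) = -33945 - 14976/32095 = -1089479751/32095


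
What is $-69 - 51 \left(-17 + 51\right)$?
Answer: $-1803$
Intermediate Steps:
$-69 - 51 \left(-17 + 51\right) = -69 - 1734 = -1803$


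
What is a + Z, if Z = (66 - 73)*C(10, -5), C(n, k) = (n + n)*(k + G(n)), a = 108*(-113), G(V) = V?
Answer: -12904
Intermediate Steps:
a = -12204
C(n, k) = 2*n*(k + n) (C(n, k) = (n + n)*(k + n) = (2*n)*(k + n) = 2*n*(k + n))
Z = -700 (Z = (66 - 73)*(2*10*(-5 + 10)) = -14*10*5 = -7*100 = -700)
a + Z = -12204 - 700 = -12904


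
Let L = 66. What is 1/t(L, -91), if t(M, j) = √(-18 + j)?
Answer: -I*√109/109 ≈ -0.095783*I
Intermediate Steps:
1/t(L, -91) = 1/(√(-18 - 91)) = 1/(√(-109)) = 1/(I*√109) = -I*√109/109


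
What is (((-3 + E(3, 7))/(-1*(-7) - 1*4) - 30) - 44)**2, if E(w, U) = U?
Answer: 47524/9 ≈ 5280.4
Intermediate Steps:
(((-3 + E(3, 7))/(-1*(-7) - 1*4) - 30) - 44)**2 = (((-3 + 7)/(-1*(-7) - 1*4) - 30) - 44)**2 = ((4/(7 - 4) - 30) - 44)**2 = ((4/3 - 30) - 44)**2 = (-86/3 - 44)**2 = (-218/3)**2 = 47524/9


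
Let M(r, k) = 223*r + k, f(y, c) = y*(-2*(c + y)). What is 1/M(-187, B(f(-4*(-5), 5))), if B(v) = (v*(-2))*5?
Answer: -1/31701 ≈ -3.1545e-5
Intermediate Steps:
f(y, c) = y*(-2*c - 2*y)
B(v) = -10*v (B(v) = -2*v*5 = -10*v)
M(r, k) = k + 223*r
1/M(-187, B(f(-4*(-5), 5))) = 1/(-(-20)*(-4*(-5))*(5 - 4*(-5)) + 223*(-187)) = 1/(-(-20)*20*(5 + 20) - 41701) = 1/(-(-20)*20*25 - 41701) = 1/(-10*(-1000) - 41701) = 1/(10000 - 41701) = 1/(-31701) = -1/31701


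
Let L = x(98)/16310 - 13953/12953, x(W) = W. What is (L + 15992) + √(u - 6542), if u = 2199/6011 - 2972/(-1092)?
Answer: 241307033466/15090245 + I*√17608577772891378/1641003 ≈ 15991.0 + 80.864*I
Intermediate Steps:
u = 5066500/1641003 (u = 2199*(1/6011) - 2972*(-1/1092) = 2199/6011 + 743/273 = 5066500/1641003 ≈ 3.0874)
L = -16164574/15090245 (L = 98/16310 - 13953/12953 = 98*(1/16310) - 13953*1/12953 = 7/1165 - 13953/12953 = -16164574/15090245 ≈ -1.0712)
(L + 15992) + √(u - 6542) = (-16164574/15090245 + 15992) + √(5066500/1641003 - 6542) = 241307033466/15090245 + √(-10730375126/1641003) = 241307033466/15090245 + I*√17608577772891378/1641003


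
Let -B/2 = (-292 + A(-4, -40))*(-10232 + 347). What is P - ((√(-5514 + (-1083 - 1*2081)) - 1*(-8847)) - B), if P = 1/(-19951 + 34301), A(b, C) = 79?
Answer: -60554947949/14350 - I*√8678 ≈ -4.2199e+6 - 93.156*I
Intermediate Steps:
B = -4211010 (B = -2*(-292 + 79)*(-10232 + 347) = -(-426)*(-9885) = -2*2105505 = -4211010)
P = 1/14350 ≈ 6.9686e-5
P - ((√(-5514 + (-1083 - 1*2081)) - 1*(-8847)) - B) = 1/14350 - ((√(-5514 + (-1083 - 1*2081)) - 1*(-8847)) - 1*(-4211010)) = 1/14350 - ((√(-5514 + (-1083 - 2081)) + 8847) + 4211010) = 1/14350 - ((√(-5514 - 3164) + 8847) + 4211010) = 1/14350 - ((√(-8678) + 8847) + 4211010) = 1/14350 - ((I*√8678 + 8847) + 4211010) = 1/14350 - ((8847 + I*√8678) + 4211010) = 1/14350 - (4219857 + I*√8678) = 1/14350 + (-4219857 - I*√8678) = -60554947949/14350 - I*√8678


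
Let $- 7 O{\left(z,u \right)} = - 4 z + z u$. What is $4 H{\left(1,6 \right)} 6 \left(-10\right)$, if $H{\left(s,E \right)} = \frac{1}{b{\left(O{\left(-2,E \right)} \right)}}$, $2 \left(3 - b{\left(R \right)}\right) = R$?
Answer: $- \frac{1680}{19} \approx -88.421$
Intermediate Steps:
$O{\left(z,u \right)} = \frac{4 z}{7} - \frac{u z}{7}$ ($O{\left(z,u \right)} = - \frac{- 4 z + z u}{7} = - \frac{- 4 z + u z}{7} = \frac{4 z}{7} - \frac{u z}{7}$)
$b{\left(R \right)} = 3 - \frac{R}{2}$
$H{\left(s,E \right)} = \frac{1}{\frac{25}{7} - \frac{E}{7}}$ ($H{\left(s,E \right)} = \frac{1}{3 - \frac{\frac{1}{7} \left(-2\right) \left(4 - E\right)}{2}} = \frac{1}{3 - \frac{- \frac{8}{7} + \frac{2 E}{7}}{2}} = \frac{1}{3 - \left(- \frac{4}{7} + \frac{E}{7}\right)} = \frac{1}{\frac{25}{7} - \frac{E}{7}}$)
$4 H{\left(1,6 \right)} 6 \left(-10\right) = 4 \left(- \frac{7}{-25 + 6}\right) 6 \left(-10\right) = 4 \left(- \frac{7}{-19}\right) 6 \left(-10\right) = 4 \left(\left(-7\right) \left(- \frac{1}{19}\right)\right) 6 \left(-10\right) = 4 \cdot \frac{7}{19} \cdot 6 \left(-10\right) = \frac{28}{19} \cdot 6 \left(-10\right) = \frac{168}{19} \left(-10\right) = - \frac{1680}{19}$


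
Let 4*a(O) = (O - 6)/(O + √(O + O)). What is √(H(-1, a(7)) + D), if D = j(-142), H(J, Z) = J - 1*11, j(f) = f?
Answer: I*√154 ≈ 12.41*I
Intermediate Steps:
a(O) = (-6 + O)/(4*(O + √2*√O)) (a(O) = ((O - 6)/(O + √(O + O)))/4 = ((-6 + O)/(O + √(2*O)))/4 = ((-6 + O)/(O + √2*√O))/4 = (-6 + O)/(4*(O + √2*√O)))
H(J, Z) = -11 + J (H(J, Z) = J - 11 = -11 + J)
D = -142
√(H(-1, a(7)) + D) = √((-11 - 1) - 142) = √(-12 - 142) = √(-154) = I*√154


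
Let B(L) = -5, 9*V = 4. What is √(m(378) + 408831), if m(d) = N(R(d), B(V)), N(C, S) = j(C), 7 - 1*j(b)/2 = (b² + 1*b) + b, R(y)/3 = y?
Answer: I*√2167603 ≈ 1472.3*I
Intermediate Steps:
V = 4/9 (V = (⅑)*4 = 4/9 ≈ 0.44444)
R(y) = 3*y
j(b) = 14 - 4*b - 2*b² (j(b) = 14 - 2*((b² + 1*b) + b) = 14 - 2*((b² + b) + b) = 14 - 2*((b + b²) + b) = 14 - 2*(b² + 2*b) = 14 + (-4*b - 2*b²) = 14 - 4*b - 2*b²)
N(C, S) = 14 - 4*C - 2*C²
m(d) = 14 - 18*d² - 12*d (m(d) = 14 - 12*d - 2*9*d² = 14 - 12*d - 18*d² = 14 - 18*d² - 12*d)
√(m(378) + 408831) = √((14 - 18*378² - 12*378) + 408831) = √((14 - 18*142884 - 4536) + 408831) = √((14 - 2571912 - 4536) + 408831) = √(-2576434 + 408831) = √(-2167603) = I*√2167603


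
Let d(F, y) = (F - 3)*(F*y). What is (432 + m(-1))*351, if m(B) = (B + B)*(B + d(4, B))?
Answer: 155142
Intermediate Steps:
d(F, y) = F*y*(-3 + F) (d(F, y) = (-3 + F)*(F*y) = F*y*(-3 + F))
m(B) = 10*B**2 (m(B) = (B + B)*(B + 4*B*(-3 + 4)) = (2*B)*(B + 4*B*1) = (2*B)*(B + 4*B) = (2*B)*(5*B) = 10*B**2)
(432 + m(-1))*351 = (432 + 10*(-1)**2)*351 = (432 + 10*1)*351 = (432 + 10)*351 = 442*351 = 155142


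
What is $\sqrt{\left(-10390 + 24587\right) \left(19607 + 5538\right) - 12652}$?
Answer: $\sqrt{356970913} \approx 18894.0$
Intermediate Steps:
$\sqrt{\left(-10390 + 24587\right) \left(19607 + 5538\right) - 12652} = \sqrt{14197 \cdot 25145 - 12652} = \sqrt{356983565 - 12652} = \sqrt{356970913}$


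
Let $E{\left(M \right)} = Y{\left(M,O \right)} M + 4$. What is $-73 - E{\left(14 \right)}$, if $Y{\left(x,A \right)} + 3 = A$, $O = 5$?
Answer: $-105$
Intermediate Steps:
$Y{\left(x,A \right)} = -3 + A$
$E{\left(M \right)} = 4 + 2 M$ ($E{\left(M \right)} = \left(-3 + 5\right) M + 4 = 2 M + 4 = 4 + 2 M$)
$-73 - E{\left(14 \right)} = -73 - \left(4 + 2 \cdot 14\right) = -73 - \left(4 + 28\right) = -73 - 32 = -105$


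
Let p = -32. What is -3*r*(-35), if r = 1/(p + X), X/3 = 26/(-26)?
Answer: -3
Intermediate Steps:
X = -3 (X = 3*(26/(-26)) = 3*(26*(-1/26)) = 3*(-1) = -3)
r = -1/35 (r = 1/(-32 - 3) = 1/(-35) = -1/35 ≈ -0.028571)
-3*r*(-35) = -3*(-1/35)*(-35) = (3/35)*(-35) = -3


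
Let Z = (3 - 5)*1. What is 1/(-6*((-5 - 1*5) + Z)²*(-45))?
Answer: 1/38880 ≈ 2.5720e-5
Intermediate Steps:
Z = -2 (Z = -2*1 = -2)
1/(-6*((-5 - 1*5) + Z)²*(-45)) = 1/(-6*((-5 - 1*5) - 2)²*(-45)) = 1/(-6*((-5 - 5) - 2)²*(-45)) = 1/(-6*(-10 - 2)²*(-45)) = 1/(-6*(-12)²*(-45)) = 1/(-6*144*(-45)) = 1/(-864*(-45)) = 1/38880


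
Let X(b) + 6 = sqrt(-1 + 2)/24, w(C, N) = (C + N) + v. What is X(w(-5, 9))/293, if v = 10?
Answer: -143/7032 ≈ -0.020336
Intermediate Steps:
w(C, N) = 10 + C + N (w(C, N) = (C + N) + 10 = 10 + C + N)
X(b) = -143/24 (X(b) = -6 + sqrt(-1 + 2)/24 = -6 + sqrt(1)*(1/24) = -6 + 1*(1/24) = -6 + 1/24 = -143/24)
X(w(-5, 9))/293 = -143/24/293 = -143/24*1/293 = -143/7032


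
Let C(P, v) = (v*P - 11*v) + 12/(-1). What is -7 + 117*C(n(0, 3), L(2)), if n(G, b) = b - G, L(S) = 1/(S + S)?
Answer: -1645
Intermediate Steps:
L(S) = 1/(2*S)
C(P, v) = -12 - 11*v + P*v (C(P, v) = (P*v - 11*v) + 12*(-1) = (-11*v + P*v) - 12 = -12 - 11*v + P*v)
-7 + 117*C(n(0, 3), L(2)) = -7 + 117*(-12 - 11/(2*2) + (3 - 1*0)*((½)/2)) = -7 + 117*(-12 - 11/(2*2) + (3 + 0)*((½)*(½))) = -7 + 117*(-12 - 11*¼ + 3*(¼)) = -7 + 117*(-12 - 11/4 + ¾) = -7 + 117*(-14) = -7 - 1638 = -1645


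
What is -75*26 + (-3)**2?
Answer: -1941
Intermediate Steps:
-75*26 + (-3)**2 = -1950 + 9 = -1941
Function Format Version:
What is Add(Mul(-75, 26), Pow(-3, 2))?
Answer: -1941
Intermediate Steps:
Add(Mul(-75, 26), Pow(-3, 2)) = Add(-1950, 9) = -1941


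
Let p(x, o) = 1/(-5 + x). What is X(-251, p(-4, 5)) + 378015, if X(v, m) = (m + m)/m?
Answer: 378017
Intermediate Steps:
X(v, m) = 2 (X(v, m) = (2*m)/m = 2)
X(-251, p(-4, 5)) + 378015 = 2 + 378015 = 378017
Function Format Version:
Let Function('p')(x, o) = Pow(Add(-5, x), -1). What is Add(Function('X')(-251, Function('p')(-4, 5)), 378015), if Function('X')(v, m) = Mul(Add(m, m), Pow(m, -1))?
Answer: 378017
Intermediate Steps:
Function('X')(v, m) = 2 (Function('X')(v, m) = Mul(Mul(2, m), Pow(m, -1)) = 2)
Add(Function('X')(-251, Function('p')(-4, 5)), 378015) = Add(2, 378015) = 378017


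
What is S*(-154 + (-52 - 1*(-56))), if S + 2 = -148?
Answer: 22500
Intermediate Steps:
S = -150 (S = -2 - 148 = -150)
S*(-154 + (-52 - 1*(-56))) = -150*(-154 + (-52 - 1*(-56))) = -150*(-154 + (-52 + 56)) = -150*(-154 + 4) = -150*(-150) = 22500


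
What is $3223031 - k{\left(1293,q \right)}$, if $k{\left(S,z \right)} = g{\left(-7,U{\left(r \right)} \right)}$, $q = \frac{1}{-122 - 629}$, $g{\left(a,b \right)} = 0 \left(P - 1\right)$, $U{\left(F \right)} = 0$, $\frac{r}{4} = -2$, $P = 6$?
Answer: $3223031$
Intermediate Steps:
$r = -8$ ($r = 4 \left(-2\right) = -8$)
$g{\left(a,b \right)} = 0$ ($g{\left(a,b \right)} = 0 \left(6 - 1\right) = 0 \cdot 5 = 0$)
$q = - \frac{1}{751}$ ($q = \frac{1}{-751} = - \frac{1}{751} \approx -0.0013316$)
$k{\left(S,z \right)} = 0$
$3223031 - k{\left(1293,q \right)} = 3223031 - 0 = 3223031 + 0 = 3223031$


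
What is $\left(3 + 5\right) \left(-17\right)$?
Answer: $-136$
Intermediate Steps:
$\left(3 + 5\right) \left(-17\right) = 8 \left(-17\right) = -136$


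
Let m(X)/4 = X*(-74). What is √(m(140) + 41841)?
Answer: √401 ≈ 20.025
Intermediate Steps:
m(X) = -296*X (m(X) = 4*(X*(-74)) = 4*(-74*X) = -296*X)
√(m(140) + 41841) = √(-296*140 + 41841) = √(-41440 + 41841) = √401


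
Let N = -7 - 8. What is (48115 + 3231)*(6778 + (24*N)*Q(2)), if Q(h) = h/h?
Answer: 329538628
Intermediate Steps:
Q(h) = 1
N = -15
(48115 + 3231)*(6778 + (24*N)*Q(2)) = (48115 + 3231)*(6778 + (24*(-15))*1) = 51346*(6778 - 360*1) = 51346*(6778 - 360) = 51346*6418 = 329538628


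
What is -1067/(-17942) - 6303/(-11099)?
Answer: 11357369/18103478 ≈ 0.62736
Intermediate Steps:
-1067/(-17942) - 6303/(-11099) = -1067*(-1/17942) - 6303*(-1/11099) = 1067/17942 + 573/1009 = 11357369/18103478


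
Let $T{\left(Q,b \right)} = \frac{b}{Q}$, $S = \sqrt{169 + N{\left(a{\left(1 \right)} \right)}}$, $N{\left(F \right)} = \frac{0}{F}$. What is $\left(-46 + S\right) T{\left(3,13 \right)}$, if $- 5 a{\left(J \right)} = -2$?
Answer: $-143$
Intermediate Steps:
$a{\left(J \right)} = \frac{2}{5}$ ($a{\left(J \right)} = \left(- \frac{1}{5}\right) \left(-2\right) = \frac{2}{5}$)
$N{\left(F \right)} = 0$
$S = 13$ ($S = \sqrt{169 + 0} = \sqrt{169} = 13$)
$\left(-46 + S\right) T{\left(3,13 \right)} = \left(-46 + 13\right) \frac{13}{3} = - 33 \cdot 13 \cdot \frac{1}{3} = \left(-33\right) \frac{13}{3} = -143$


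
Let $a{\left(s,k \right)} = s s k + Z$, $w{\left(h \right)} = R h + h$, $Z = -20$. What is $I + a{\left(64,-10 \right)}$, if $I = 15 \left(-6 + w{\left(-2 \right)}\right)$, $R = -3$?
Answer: $-41010$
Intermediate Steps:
$w{\left(h \right)} = - 2 h$ ($w{\left(h \right)} = - 3 h + h = - 2 h$)
$a{\left(s,k \right)} = -20 + k s^{2}$ ($a{\left(s,k \right)} = s s k - 20 = s^{2} k - 20 = k s^{2} - 20 = -20 + k s^{2}$)
$I = -30$ ($I = 15 \left(-6 - -4\right) = 15 \left(-6 + 4\right) = 15 \left(-2\right) = -30$)
$I + a{\left(64,-10 \right)} = -30 - \left(20 + 10 \cdot 64^{2}\right) = -30 - 40980 = -41010$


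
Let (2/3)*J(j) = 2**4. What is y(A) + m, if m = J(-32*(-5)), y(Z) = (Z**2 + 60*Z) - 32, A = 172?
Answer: 39896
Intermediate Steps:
y(Z) = -32 + Z**2 + 60*Z
J(j) = 24 (J(j) = (3/2)*2**4 = (3/2)*16 = 24)
m = 24
y(A) + m = (-32 + 172**2 + 60*172) + 24 = (-32 + 29584 + 10320) + 24 = 39872 + 24 = 39896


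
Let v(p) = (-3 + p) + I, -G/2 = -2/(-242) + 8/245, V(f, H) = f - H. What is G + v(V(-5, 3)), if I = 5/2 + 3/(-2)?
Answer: -298876/29645 ≈ -10.082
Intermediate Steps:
I = 1 (I = 5*(½) + 3*(-½) = 5/2 - 3/2 = 1)
G = -2426/29645 (G = -2*(-2/(-242) + 8/245) = -2*(-2*(-1/242) + 8*(1/245)) = -2*(1/121 + 8/245) = -2*1213/29645 = -2426/29645 ≈ -0.081835)
v(p) = -2 + p (v(p) = (-3 + p) + 1 = -2 + p)
G + v(V(-5, 3)) = -2426/29645 + (-2 + (-5 - 1*3)) = -2426/29645 + (-2 + (-5 - 3)) = -2426/29645 + (-2 - 8) = -2426/29645 - 10 = -298876/29645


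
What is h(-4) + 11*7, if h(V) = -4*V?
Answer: 93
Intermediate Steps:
h(-4) + 11*7 = -4*(-4) + 11*7 = 16 + 77 = 93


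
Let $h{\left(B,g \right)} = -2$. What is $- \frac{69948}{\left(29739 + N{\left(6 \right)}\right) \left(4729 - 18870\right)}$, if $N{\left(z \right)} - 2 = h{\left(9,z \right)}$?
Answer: $\frac{23316}{140179733} \approx 0.00016633$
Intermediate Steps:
$N{\left(z \right)} = 0$ ($N{\left(z \right)} = 2 - 2 = 0$)
$- \frac{69948}{\left(29739 + N{\left(6 \right)}\right) \left(4729 - 18870\right)} = - \frac{69948}{\left(29739 + 0\right) \left(4729 - 18870\right)} = - \frac{69948}{29739 \left(-14141\right)} = - \frac{69948}{-420539199} = \left(-69948\right) \left(- \frac{1}{420539199}\right) = \frac{23316}{140179733}$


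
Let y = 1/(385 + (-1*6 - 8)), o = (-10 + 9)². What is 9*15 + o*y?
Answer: 50086/371 ≈ 135.00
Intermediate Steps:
o = 1 (o = (-1)² = 1)
y = 1/371 (y = 1/(385 + (-6 - 8)) = 1/(385 - 14) = 1/371 ≈ 0.0026954)
9*15 + o*y = 9*15 + 1*(1/371) = 135 + 1/371 = 50086/371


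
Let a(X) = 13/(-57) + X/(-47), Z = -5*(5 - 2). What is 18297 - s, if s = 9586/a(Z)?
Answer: -10608213/122 ≈ -86953.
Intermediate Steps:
Z = -15 (Z = -5*3 = -15)
a(X) = -13/57 - X/47 (a(X) = 13*(-1/57) + X*(-1/47) = -13/57 - X/47)
s = 12840447/122 (s = 9586/(-13/57 - 1/47*(-15)) = 9586/(-13/57 + 15/47) = 9586/(244/2679) = 9586*(2679/244) = 12840447/122 ≈ 1.0525e+5)
18297 - s = 18297 - 1*12840447/122 = 18297 - 12840447/122 = -10608213/122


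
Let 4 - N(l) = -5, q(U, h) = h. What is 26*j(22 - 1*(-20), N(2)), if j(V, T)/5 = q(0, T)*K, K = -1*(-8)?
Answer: 9360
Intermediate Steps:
N(l) = 9 (N(l) = 4 - 1*(-5) = 4 + 5 = 9)
K = 8
j(V, T) = 40*T (j(V, T) = 5*(T*8) = 5*(8*T) = 40*T)
26*j(22 - 1*(-20), N(2)) = 26*(40*9) = 26*360 = 9360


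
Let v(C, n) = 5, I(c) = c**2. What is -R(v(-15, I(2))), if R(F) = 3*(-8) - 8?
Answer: 32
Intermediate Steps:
R(F) = -32 (R(F) = -24 - 8 = -32)
-R(v(-15, I(2))) = -1*(-32) = 32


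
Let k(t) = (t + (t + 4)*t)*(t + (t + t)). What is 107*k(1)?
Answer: 1926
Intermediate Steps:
k(t) = 3*t*(t + t*(4 + t)) (k(t) = (t + (4 + t)*t)*(t + 2*t) = (t + t*(4 + t))*(3*t) = 3*t*(t + t*(4 + t)))
107*k(1) = 107*(3*1²*(5 + 1)) = 107*(3*1*6) = 107*18 = 1926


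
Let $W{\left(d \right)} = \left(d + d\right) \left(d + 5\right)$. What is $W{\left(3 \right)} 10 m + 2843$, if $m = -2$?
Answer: $1883$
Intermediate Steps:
$W{\left(d \right)} = 2 d \left(5 + d\right)$
$W{\left(3 \right)} 10 m + 2843 = 2 \cdot 3 \left(5 + 3\right) 10 \left(-2\right) + 2843 = 2 \cdot 3 \cdot 8 \cdot 10 \left(-2\right) + 2843 = 48 \cdot 10 \left(-2\right) + 2843 = 480 \left(-2\right) + 2843 = -960 + 2843 = 1883$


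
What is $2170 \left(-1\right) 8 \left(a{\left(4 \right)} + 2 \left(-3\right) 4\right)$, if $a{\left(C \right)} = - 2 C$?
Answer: $555520$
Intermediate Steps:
$2170 \left(-1\right) 8 \left(a{\left(4 \right)} + 2 \left(-3\right) 4\right) = 2170 \left(-1\right) 8 \left(\left(-2\right) 4 + 2 \left(-3\right) 4\right) = 2170 \left(- 8 \left(-8 - 24\right)\right) = 2170 \left(\left(-8\right) \left(-32\right)\right) = 2170 \cdot 256 = 555520$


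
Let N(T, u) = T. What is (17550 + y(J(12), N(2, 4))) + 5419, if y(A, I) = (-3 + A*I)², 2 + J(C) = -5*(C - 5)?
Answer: 28898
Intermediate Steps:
J(C) = 23 - 5*C (J(C) = -2 - 5*(C - 5) = -2 - 5*(-5 + C) = -2 + (25 - 5*C) = 23 - 5*C)
(17550 + y(J(12), N(2, 4))) + 5419 = (17550 + (-3 + (23 - 5*12)*2)²) + 5419 = (17550 + (-3 + (23 - 60)*2)²) + 5419 = (17550 + (-3 - 37*2)²) + 5419 = (17550 + (-3 - 74)²) + 5419 = (17550 + (-77)²) + 5419 = (17550 + 5929) + 5419 = 23479 + 5419 = 28898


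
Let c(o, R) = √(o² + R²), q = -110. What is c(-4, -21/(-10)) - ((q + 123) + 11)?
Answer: -24 + √2041/10 ≈ -19.482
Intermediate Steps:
c(o, R) = √(R² + o²)
c(-4, -21/(-10)) - ((q + 123) + 11) = √((-21/(-10))² + (-4)²) - ((-110 + 123) + 11) = √((-21*(-⅒))² + 16) - (13 + 11) = √((21/10)² + 16) - 1*24 = √(441/100 + 16) - 24 = √(2041/100) - 24 = √2041/10 - 24 = -24 + √2041/10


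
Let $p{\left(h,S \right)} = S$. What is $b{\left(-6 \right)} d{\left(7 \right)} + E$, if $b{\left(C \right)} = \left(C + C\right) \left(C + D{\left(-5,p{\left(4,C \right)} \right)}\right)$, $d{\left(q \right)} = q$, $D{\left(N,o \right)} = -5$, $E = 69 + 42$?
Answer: $1035$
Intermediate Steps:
$E = 111$
$b{\left(C \right)} = 2 C \left(-5 + C\right)$ ($b{\left(C \right)} = \left(C + C\right) \left(C - 5\right) = 2 C \left(-5 + C\right)$)
$b{\left(-6 \right)} d{\left(7 \right)} + E = 2 \left(-6\right) \left(-5 - 6\right) 7 + 111 = 2 \left(-6\right) \left(-11\right) 7 + 111 = 132 \cdot 7 + 111 = 924 + 111 = 1035$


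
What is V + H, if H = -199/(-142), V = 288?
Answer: 41095/142 ≈ 289.40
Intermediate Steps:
H = 199/142 (H = -199*(-1/142) = 199/142 ≈ 1.4014)
V + H = 288 + 199/142 = 41095/142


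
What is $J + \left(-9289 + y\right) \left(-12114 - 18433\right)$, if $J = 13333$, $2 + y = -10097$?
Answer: $592258569$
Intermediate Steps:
$y = -10099$ ($y = -2 - 10097 = -10099$)
$J + \left(-9289 + y\right) \left(-12114 - 18433\right) = 13333 + \left(-9289 - 10099\right) \left(-12114 - 18433\right) = 13333 - -592245236 = 13333 + 592245236 = 592258569$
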